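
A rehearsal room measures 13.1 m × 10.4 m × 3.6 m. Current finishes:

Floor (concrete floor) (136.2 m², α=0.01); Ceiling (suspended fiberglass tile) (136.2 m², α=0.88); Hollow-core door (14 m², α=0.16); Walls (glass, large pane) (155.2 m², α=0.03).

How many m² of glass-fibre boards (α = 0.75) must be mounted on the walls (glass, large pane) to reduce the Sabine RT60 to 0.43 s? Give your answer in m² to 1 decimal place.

Total absorption A₁ = 136.2*0.01 + 136.2*0.88 + 14*0.16 + 155.2*0.03
  = 1.362 + 119.856 + 2.240 + 4.656 = 128.114 m² sabins.
V = 490.464 m³. Target absorption A₂ = 0.161 × 490.464 / 0.43 = 183.639 sabins.
ΔA needed = 183.639 − 128.114 = 55.525 sabins.
Net gain per m²: Δα = 0.75 − 0.03 = 0.72.
Area = ΔA/Δα = 55.525/0.72 = 77.1 m².

77.1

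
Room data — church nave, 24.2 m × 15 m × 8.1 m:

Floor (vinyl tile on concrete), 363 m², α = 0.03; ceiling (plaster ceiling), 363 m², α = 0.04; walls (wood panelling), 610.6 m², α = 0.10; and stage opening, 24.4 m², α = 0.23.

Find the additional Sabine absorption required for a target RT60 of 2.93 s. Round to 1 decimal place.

69.5 sabins

Equivalent absorption area: A₁ = 363×0.03 + 363×0.04 + 610.6×0.10 + 24.4×0.23 = 92.082 m².
V = 2940.3 m³. Required absorption A₂ = 0.161 × 2940.3 / 2.93 = 161.566 sabins.
ΔA = A₂ − A₁ = 161.566 − 92.082 = 69.5 sabins.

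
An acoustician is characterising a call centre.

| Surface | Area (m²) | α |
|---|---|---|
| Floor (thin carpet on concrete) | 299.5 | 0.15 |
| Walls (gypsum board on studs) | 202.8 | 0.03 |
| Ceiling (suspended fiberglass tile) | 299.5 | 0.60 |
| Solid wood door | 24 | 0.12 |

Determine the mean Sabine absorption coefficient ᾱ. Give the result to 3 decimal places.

0.283

S = Σ Sᵢ = 299.5 + 202.8 + 299.5 + 24 = 825.8 m².
A = 299.5·0.15 + 202.8·0.03 + 299.5·0.60 + 24·0.12 = 233.589 sabins.
ᾱ = 233.589 / 825.8 = 0.283.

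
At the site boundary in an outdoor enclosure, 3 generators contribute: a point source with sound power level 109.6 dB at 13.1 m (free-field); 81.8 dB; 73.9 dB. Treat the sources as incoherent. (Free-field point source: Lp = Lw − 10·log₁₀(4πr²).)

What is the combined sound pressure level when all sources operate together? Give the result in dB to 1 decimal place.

Source at 13.1 m: Lp = 109.6 − 10·log₁₀(4π·13.1²) = 109.6 − 10·log₁₀(2156.515) = 76.3 dB.
Sum in the linear (power) domain: Σ 10^(Lᵢ/10) = 10^(76.3/10) + 10^(81.8/10) + 10^(73.9/10) = 2.186e+08.
Combined level = 10 log₁₀(2.186e+08) = 83.4 dB.

83.4 dB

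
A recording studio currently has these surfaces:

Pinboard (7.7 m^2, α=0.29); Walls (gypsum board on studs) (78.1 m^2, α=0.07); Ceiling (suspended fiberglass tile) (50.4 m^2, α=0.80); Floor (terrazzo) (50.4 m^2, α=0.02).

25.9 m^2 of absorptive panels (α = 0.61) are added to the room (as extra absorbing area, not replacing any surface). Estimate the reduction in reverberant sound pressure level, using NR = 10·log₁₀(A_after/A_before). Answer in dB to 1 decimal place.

Equivalent absorption area: A_before = 7.7·0.29 + 78.1·0.07 + 50.4·0.80 + 50.4·0.02 = 49.028 m^2.
Treatment contributes 25.9·0.61 = 15.799 sabins.
New total A_after = 64.827 sabins.
Reduction = 10 log₁₀(A_after/A_before) = 10 log₁₀(1.3222) = 1.2 dB.

1.2 dB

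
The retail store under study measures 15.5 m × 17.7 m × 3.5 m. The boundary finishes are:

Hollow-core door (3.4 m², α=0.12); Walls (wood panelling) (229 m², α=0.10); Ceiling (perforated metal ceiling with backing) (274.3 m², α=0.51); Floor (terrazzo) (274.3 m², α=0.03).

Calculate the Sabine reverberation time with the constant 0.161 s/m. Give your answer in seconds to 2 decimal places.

Equivalent absorption area: A = 3.4×0.12 + 229×0.10 + 274.3×0.51 + 274.3×0.03 = 171.430 m².
Room volume: 960.225 m³.
T = 0.161 V/A = 0.161·960.225/171.430 = 0.90 s.

0.90 sec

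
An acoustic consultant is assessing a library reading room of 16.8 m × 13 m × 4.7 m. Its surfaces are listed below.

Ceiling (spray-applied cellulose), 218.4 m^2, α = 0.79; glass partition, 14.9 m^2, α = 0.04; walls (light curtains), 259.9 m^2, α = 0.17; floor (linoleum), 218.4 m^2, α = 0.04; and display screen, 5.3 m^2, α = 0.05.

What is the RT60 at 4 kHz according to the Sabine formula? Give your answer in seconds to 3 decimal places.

Total absorption A = 218.4·0.79 + 14.9·0.04 + 259.9·0.17 + 218.4·0.04 + 5.3·0.05
  = 172.536 + 0.596 + 44.183 + 8.736 + 0.265 = 226.316 m^2 sabins.
Volume V = 16.8 × 13 × 4.7 = 1026.48 m³.
T = 0.161 V/A = 0.161·1026.48/226.316 = 0.730 s.

0.730 s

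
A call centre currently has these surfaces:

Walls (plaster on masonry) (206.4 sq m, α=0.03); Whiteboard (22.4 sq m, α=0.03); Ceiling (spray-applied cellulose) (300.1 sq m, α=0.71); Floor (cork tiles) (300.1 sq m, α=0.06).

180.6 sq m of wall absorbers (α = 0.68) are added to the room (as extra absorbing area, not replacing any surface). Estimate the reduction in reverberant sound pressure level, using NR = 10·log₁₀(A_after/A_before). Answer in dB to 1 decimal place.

1.8 dB

Summing Sᵢαᵢ: 6.192 + 0.672 + 213.071 + 18.006 → A_before = 237.941 sabins.
Treatment contributes 180.6·0.68 = 122.808 sabins.
New total A_after = 360.749 sabins.
NR = 10·log₁₀(360.749/237.941) = 1.8 dB.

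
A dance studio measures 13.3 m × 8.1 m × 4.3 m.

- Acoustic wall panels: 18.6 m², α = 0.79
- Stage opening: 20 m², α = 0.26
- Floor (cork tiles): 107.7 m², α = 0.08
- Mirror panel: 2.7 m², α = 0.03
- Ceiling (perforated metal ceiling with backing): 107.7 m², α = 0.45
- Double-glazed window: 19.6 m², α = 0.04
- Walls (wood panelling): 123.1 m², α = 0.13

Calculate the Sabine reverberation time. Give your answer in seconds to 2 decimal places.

0.79 s

Total absorption A = 18.6×0.79 + 20×0.26 + 107.7×0.08 + 2.7×0.03 + 107.7×0.45 + 19.6×0.04 + 123.1×0.13
  = 14.694 + 5.200 + 8.616 + 0.081 + 48.465 + 0.784 + 16.003 = 93.843 m² sabins.
Volume V = 13.3 × 8.1 × 4.3 = 463.239 m³.
RT60 = 0.161 · V / A = 0.161 × 463.239 / 93.843 = 0.79 s.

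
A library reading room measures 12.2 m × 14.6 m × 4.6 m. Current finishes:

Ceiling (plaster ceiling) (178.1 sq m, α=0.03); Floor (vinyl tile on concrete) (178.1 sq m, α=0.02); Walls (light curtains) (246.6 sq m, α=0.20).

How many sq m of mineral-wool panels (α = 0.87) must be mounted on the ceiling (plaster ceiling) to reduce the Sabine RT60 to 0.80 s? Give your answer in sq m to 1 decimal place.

Equivalent absorption area: A₁ = 178.1*0.03 + 178.1*0.02 + 246.6*0.20 = 58.225 sq m.
Required A₂ = 0.161·819.352/0.80 = 164.895 sabins.
ΔA needed = 164.895 − 58.225 = 106.670 sabins.
Net gain per sq m: Δα = 0.87 − 0.03 = 0.84.
Panel area = 106.670 / 0.84 = 127.0 sq m.

127.0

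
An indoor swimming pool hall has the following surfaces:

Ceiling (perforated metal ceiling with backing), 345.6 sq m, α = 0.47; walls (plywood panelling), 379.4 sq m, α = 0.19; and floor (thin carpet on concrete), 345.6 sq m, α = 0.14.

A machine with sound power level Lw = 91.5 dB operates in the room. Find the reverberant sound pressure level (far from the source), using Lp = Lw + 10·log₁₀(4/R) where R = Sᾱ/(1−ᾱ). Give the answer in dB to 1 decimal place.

A = 282.902 sabins; S = 1070.6 sq m.
ᾱ = 282.902/1070.6 = 0.2642; R = Sᾱ/(1−ᾱ) = 282.902/(1−0.2642) = 384.482 sq m.
Lp = Lw + 10 log₁₀(4/R) = 91.5 -19.83 = 71.7 dB.

71.7 dB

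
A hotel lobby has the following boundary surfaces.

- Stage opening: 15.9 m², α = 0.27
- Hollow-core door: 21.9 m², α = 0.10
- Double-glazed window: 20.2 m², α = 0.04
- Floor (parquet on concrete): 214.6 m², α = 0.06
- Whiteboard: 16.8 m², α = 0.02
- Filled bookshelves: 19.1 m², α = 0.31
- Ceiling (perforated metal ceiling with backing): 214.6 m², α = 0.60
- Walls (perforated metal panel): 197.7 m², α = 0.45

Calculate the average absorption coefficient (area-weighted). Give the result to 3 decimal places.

0.339

S = Σ Sᵢ = 15.9 + 21.9 + 20.2 + 214.6 + 16.8 + 19.1 + 214.6 + 197.7 = 720.8 m².
A = 15.9*0.27 + 21.9*0.10 + 20.2*0.04 + 214.6*0.06 + 16.8*0.02 + 19.1*0.31 + 214.6*0.60 + 197.7*0.45 = 244.149 sabins.
ᾱ = 244.149 / 720.8 = 0.339.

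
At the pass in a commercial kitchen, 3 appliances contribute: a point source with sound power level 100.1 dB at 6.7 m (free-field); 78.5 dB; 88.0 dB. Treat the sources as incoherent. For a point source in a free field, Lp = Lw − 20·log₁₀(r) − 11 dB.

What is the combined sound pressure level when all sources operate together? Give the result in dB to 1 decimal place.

Source at 6.7 m: Lp = 100.1 − 20·log₁₀(6.7) − 11 = 72.6 dB.
Converting to relative power and adding: 10^(72.6/10) + 10^(78.5/10) + 10^(88.0/10) = 7.199e+08.
Back to dB: 10·log₁₀ Σ = 88.6 dB.

88.6 dB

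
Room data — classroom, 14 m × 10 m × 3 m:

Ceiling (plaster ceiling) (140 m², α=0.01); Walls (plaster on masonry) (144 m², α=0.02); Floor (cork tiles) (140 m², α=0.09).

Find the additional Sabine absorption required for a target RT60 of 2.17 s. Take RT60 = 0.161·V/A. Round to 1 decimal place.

14.3 sabins

Equivalent absorption area: A₁ = 140×0.01 + 144×0.02 + 140×0.09 = 16.880 m².
For T = 2.17 s, need A₂ = 0.161·V/T = 0.161·420/2.17 = 31.161 sabins.
ΔA = A₂ − A₁ = 31.161 − 16.880 = 14.3 sabins.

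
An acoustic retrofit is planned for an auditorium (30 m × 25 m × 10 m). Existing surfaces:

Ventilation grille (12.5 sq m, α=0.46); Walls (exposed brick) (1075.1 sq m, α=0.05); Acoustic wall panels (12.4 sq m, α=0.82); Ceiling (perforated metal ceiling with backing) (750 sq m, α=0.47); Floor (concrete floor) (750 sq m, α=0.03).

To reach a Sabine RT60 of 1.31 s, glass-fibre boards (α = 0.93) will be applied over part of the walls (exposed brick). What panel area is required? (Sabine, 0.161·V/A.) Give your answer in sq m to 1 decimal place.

542.1

Summing Sᵢαᵢ: 5.750 + 53.755 + 10.168 + 352.500 + 22.500 → A₁ = 444.673 sabins.
Required A₂ = 0.161·7500/1.31 = 921.756 sabins.
ΔA needed = 921.756 − 444.673 = 477.083 sabins.
Each sq m of panel replacing the walls (exposed brick) adds (0.93 − 0.05) = 0.88 sabins.
Panel area = 477.083 / 0.88 = 542.1 sq m.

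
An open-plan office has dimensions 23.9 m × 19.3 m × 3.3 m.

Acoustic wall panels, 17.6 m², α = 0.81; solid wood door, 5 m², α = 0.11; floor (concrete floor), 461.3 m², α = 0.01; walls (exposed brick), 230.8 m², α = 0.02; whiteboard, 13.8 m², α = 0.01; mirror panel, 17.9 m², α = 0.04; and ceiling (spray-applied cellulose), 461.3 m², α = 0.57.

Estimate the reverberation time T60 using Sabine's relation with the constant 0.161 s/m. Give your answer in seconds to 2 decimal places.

Summing Sᵢαᵢ: 14.256 + 0.550 + 4.613 + 4.616 + 0.138 + 0.716 + 262.941 → A = 287.830 sabins.
V = 23.9·19.3·3.3 = 1522.191 m³.
Sabine: RT60 = 0.161 × 1522.191 / 287.830 = 0.85 s.

0.85 s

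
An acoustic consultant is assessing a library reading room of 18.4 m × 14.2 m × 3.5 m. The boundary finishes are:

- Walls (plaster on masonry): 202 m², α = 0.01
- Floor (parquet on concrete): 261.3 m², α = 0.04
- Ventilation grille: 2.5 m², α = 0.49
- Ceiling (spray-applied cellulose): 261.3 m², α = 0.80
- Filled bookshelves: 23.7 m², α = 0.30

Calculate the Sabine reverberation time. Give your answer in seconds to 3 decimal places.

0.641 seconds

Summing Sᵢαᵢ: 2.020 + 10.452 + 1.225 + 209.040 + 7.110 → A = 229.847 sabins.
Room volume: 914.48 m³.
Sabine: RT60 = 0.161 × 914.48 / 229.847 = 0.641 s.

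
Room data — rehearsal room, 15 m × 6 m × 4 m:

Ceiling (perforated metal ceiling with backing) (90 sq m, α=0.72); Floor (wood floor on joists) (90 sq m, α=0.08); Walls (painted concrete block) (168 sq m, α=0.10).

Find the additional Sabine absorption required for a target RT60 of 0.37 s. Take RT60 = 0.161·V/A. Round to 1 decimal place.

A₁ = Σ Sᵢαᵢ = 90·0.72 + 90·0.08 + 168·0.10 = 88.800 sabins.
V = 360 m³. Required absorption A₂ = 0.161 × 360 / 0.37 = 156.649 sabins.
Shortfall: 156.649 − 88.800 = 67.8 sabins.

67.8 sabins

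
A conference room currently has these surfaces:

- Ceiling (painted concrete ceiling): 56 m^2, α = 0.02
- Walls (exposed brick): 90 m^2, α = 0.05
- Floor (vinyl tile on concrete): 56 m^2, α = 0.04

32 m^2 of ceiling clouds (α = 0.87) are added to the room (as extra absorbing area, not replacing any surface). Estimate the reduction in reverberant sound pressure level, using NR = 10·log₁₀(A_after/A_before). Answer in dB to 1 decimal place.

6.6 dB

Summing Sᵢαᵢ: 1.120 + 4.500 + 2.240 → A_before = 7.860 sabins.
Treatment contributes 32·0.87 = 27.840 sabins.
New total A_after = 35.700 sabins.
Reduction = 10 log₁₀(A_after/A_before) = 10 log₁₀(4.5420) = 6.6 dB.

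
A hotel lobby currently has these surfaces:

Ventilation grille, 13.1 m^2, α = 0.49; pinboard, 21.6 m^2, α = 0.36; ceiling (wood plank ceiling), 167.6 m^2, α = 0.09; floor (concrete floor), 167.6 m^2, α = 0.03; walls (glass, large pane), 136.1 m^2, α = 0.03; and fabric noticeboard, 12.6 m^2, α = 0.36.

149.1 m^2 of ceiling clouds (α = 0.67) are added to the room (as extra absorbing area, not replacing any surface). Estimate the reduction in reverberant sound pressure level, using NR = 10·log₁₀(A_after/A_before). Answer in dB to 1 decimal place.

Summing Sᵢαᵢ: 6.419 + 7.776 + 15.084 + 5.028 + 4.083 + 4.536 → A_before = 42.926 sabins.
Treatment contributes 149.1·0.67 = 99.897 sabins.
New total A_after = 142.823 sabins.
NR = 10·log₁₀(142.823/42.926) = 5.2 dB.

5.2 dB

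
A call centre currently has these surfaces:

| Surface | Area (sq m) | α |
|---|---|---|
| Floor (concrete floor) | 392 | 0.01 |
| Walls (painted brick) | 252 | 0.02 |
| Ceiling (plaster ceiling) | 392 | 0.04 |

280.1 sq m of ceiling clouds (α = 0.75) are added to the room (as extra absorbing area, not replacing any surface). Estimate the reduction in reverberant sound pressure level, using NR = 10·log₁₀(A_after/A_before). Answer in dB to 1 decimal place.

Equivalent absorption area: A_before = 392*0.01 + 252*0.02 + 392*0.04 = 24.640 sq m.
Added absorption = 280.1 × 0.75 = 210.075 sabins.
A_after = 24.640 + 210.075 = 234.715 sabins.
Reduction = 10 log₁₀(A_after/A_before) = 10 log₁₀(9.5258) = 9.8 dB.

9.8 dB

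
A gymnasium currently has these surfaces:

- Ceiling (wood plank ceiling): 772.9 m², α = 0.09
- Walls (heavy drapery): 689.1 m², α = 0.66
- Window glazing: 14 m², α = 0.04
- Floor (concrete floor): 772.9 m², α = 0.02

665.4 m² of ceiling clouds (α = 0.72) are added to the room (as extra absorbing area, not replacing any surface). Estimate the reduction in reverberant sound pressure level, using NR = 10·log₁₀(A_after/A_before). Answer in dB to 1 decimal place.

2.8 dB

Summing Sᵢαᵢ: 69.561 + 454.806 + 0.560 + 15.458 → A_before = 540.385 sabins.
Treatment contributes 665.4·0.72 = 479.088 sabins.
New total A_after = 1019.473 sabins.
Reduction = 10 log₁₀(A_after/A_before) = 10 log₁₀(1.8866) = 2.8 dB.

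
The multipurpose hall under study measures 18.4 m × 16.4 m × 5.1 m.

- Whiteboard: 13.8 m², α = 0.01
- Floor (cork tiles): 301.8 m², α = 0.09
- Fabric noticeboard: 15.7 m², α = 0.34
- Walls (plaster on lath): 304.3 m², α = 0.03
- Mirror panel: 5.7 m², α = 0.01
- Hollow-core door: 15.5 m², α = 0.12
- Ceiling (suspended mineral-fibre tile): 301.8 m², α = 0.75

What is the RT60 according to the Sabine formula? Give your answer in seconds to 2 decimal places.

Equivalent absorption area: A = 13.8×0.01 + 301.8×0.09 + 15.7×0.34 + 304.3×0.03 + 5.7×0.01 + 15.5×0.12 + 301.8×0.75 = 270.034 m².
V = 18.4·16.4·5.1 = 1538.976 m³.
T = 0.161 V/A = 0.161·1538.976/270.034 = 0.92 s.

0.92 s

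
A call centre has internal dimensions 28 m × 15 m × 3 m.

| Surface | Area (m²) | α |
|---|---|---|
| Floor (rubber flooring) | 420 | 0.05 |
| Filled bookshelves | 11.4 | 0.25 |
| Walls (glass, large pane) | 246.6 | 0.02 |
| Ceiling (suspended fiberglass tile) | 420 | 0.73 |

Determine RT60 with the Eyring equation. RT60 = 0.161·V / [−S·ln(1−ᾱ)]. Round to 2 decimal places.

0.51 sec

Total surface area S = 420 + 11.4 + 246.6 + 420 = 1098.0 m².
Absorption A = 420×0.05 + 11.4×0.25 + 246.6×0.02 + 420×0.73 = 335.382 sabins.
Mean coefficient ᾱ = A/S = 0.3054.
−S·ln(1−ᾱ) = −1098.0 × ln(1 − 0.3054) = 400.132.
V = 28 × 15 × 3 = 1260 m³.
RT60 = 0.161 × 1260 / 400.132 = 0.51 s.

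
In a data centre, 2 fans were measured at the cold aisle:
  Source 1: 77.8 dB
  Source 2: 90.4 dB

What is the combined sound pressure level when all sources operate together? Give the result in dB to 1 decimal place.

Sum in the linear (power) domain: Σ 10^(Lᵢ/10) = 10^(77.8/10) + 10^(90.4/10) = 1.157e+09.
Combined level = 10 log₁₀(1.157e+09) = 90.6 dB.

90.6 dB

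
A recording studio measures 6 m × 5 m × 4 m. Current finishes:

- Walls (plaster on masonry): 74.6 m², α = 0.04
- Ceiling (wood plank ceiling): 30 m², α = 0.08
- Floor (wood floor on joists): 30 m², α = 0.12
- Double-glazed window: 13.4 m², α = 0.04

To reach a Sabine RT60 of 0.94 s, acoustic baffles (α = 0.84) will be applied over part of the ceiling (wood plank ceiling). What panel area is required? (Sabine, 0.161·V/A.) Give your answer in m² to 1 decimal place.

14.5

Total absorption A₁ = 74.6·0.04 + 30·0.08 + 30·0.12 + 13.4·0.04
  = 2.984 + 2.400 + 3.600 + 0.536 = 9.520 m² sabins.
Required A₂ = 0.161·120/0.94 = 20.553 sabins.
ΔA needed = 20.553 − 9.520 = 11.033 sabins.
Net gain per m²: Δα = 0.84 − 0.08 = 0.76.
Area = ΔA/Δα = 11.033/0.76 = 14.5 m².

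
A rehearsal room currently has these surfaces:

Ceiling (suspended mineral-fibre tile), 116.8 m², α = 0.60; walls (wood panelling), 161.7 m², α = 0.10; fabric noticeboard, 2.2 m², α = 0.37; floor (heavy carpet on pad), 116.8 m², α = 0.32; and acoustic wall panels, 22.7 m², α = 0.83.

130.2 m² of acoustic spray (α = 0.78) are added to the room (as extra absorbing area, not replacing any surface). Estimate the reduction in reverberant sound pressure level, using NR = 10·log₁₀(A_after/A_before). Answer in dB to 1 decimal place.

Summing Sᵢαᵢ: 70.080 + 16.170 + 0.814 + 37.376 + 18.841 → A_before = 143.281 sabins.
Treatment contributes 130.2·0.78 = 101.556 sabins.
A_after = 143.281 + 101.556 = 244.837 sabins.
NR = 10·log₁₀(244.837/143.281) = 2.3 dB.

2.3 dB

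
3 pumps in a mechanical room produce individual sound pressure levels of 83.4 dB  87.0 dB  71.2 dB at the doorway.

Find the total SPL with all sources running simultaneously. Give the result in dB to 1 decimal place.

Σ 10^(Lᵢ/10) = 7.331e+08.
Back to dB: 10·log₁₀ Σ = 88.7 dB.

88.7 dB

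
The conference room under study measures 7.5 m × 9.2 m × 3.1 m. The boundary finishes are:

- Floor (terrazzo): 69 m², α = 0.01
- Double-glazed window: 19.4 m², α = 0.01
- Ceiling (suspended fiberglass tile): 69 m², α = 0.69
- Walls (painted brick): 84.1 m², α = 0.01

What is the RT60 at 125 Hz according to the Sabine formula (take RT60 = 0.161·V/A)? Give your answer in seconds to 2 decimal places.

Total absorption A = 69·0.01 + 19.4·0.01 + 69·0.69 + 84.1·0.01
  = 0.690 + 0.194 + 47.610 + 0.841 = 49.335 m² sabins.
V = 7.5·9.2·3.1 = 213.9 m³.
RT60 = 0.161 · V / A = 0.161 × 213.9 / 49.335 = 0.70 s.

0.70 s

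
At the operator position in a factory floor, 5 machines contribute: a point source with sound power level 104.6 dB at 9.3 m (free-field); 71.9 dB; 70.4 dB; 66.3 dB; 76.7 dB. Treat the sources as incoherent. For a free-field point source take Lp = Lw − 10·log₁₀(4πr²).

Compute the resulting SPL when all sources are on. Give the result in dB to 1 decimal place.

80.2 dB

Source at 9.3 m: Lp = 104.6 − 10·log₁₀(4π·9.3²) = 104.6 − 10·log₁₀(1086.865) = 74.2 dB.
Σ 10^(Lᵢ/10) = 1.038e+08.
Back to dB: 10·log₁₀ Σ = 80.2 dB.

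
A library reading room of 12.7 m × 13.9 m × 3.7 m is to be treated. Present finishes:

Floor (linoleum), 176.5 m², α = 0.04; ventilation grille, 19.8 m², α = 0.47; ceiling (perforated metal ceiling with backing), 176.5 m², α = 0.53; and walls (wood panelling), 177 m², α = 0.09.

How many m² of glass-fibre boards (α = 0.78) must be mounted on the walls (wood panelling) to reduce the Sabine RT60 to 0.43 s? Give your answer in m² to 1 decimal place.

Equivalent absorption area: A₁ = 176.5*0.04 + 19.8*0.47 + 176.5*0.53 + 177*0.09 = 125.841 m².
V = 653.161 m³. Target absorption A₂ = 0.161 × 653.161 / 0.43 = 244.556 sabins.
Absorption to add: 244.556 − 125.841 = 118.715 sabins.
Net gain per m²: Δα = 0.78 − 0.09 = 0.69.
Panel area = 118.715 / 0.69 = 172.1 m².

172.1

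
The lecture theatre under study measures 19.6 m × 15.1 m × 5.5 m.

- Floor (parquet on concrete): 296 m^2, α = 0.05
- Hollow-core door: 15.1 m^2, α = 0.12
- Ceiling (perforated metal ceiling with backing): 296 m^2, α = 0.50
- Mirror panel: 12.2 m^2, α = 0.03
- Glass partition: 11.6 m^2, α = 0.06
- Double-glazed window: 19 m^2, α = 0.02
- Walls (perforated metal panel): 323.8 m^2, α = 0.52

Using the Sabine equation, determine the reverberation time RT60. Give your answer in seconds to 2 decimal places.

0.78 seconds

Summing Sᵢαᵢ: 14.800 + 1.812 + 148.000 + 0.366 + 0.696 + 0.380 + 168.376 → A = 334.430 sabins.
Volume V = 19.6 × 15.1 × 5.5 = 1627.78 m³.
T = 0.161 V/A = 0.161·1627.78/334.430 = 0.78 s.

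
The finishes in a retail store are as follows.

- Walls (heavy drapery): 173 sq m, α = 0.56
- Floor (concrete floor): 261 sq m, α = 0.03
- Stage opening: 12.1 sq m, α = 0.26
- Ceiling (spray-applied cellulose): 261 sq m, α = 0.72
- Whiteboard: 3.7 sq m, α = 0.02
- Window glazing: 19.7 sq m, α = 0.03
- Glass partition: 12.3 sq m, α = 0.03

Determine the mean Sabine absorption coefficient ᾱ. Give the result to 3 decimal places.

0.400

Total surface area S = 742.8 sq m.
A = 173*0.56 + 261*0.03 + 12.1*0.26 + 261*0.72 + 3.7*0.02 + 19.7*0.03 + 12.3*0.03 = 296.810 sabins.
ᾱ = A/S = 0.400.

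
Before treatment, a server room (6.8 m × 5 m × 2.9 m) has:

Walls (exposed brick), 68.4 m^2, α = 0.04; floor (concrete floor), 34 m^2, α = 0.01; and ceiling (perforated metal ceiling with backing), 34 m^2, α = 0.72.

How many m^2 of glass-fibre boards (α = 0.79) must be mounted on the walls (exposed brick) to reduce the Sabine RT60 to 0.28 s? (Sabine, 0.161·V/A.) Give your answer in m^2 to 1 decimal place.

38.9

Summing Sᵢαᵢ: 2.736 + 0.340 + 24.480 → A₁ = 27.556 sabins.
Required A₂ = 0.161·98.6/0.28 = 56.695 sabins.
Absorption to add: 56.695 − 27.556 = 29.139 sabins.
Each m^2 of panel replacing the walls (exposed brick) adds (0.79 − 0.04) = 0.75 sabins.
Area = ΔA/Δα = 29.139/0.75 = 38.9 m^2.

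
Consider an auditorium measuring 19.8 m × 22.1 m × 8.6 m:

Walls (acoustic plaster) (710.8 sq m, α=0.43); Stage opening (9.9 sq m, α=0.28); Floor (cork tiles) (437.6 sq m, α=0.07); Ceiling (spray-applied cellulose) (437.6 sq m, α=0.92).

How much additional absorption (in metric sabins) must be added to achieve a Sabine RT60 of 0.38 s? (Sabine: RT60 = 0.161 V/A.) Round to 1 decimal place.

852.8 sabins

Total absorption A₁ = 710.8*0.43 + 9.9*0.28 + 437.6*0.07 + 437.6*0.92
  = 305.644 + 2.772 + 30.632 + 402.592 = 741.640 sq m sabins.
For T = 0.38 s, need A₂ = 0.161·V/T = 0.161·3763.188/0.38 = 1594.403 sabins.
ΔA = A₂ − A₁ = 1594.403 − 741.640 = 852.8 sabins.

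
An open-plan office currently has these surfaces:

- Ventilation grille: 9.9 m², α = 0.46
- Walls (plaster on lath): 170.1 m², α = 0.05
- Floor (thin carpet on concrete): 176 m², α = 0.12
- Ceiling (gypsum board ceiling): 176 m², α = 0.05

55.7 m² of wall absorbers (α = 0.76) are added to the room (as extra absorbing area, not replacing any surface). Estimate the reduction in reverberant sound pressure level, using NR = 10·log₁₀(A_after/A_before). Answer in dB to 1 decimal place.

3.0 dB

Equivalent absorption area: A_before = 9.9*0.46 + 170.1*0.05 + 176*0.12 + 176*0.05 = 42.979 m².
Added absorption = 55.7 × 0.76 = 42.332 sabins.
New total A_after = 85.311 sabins.
NR = 10·log₁₀(85.311/42.979) = 3.0 dB.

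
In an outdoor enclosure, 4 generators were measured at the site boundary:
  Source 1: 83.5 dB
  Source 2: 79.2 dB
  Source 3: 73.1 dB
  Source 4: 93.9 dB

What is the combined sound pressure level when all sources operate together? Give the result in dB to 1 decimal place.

Σ 10^(Lᵢ/10) = 2.782e+09.
L_total = 10·log₁₀(2.782e+09) = 94.4 dB.

94.4 dB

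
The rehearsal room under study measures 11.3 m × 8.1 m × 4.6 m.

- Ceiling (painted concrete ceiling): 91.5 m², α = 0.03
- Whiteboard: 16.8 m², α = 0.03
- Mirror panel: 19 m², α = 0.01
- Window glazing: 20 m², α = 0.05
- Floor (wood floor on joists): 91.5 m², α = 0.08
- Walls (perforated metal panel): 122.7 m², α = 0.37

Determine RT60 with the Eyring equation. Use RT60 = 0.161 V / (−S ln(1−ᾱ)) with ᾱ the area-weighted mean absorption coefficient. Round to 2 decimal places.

S = Σ Sᵢ = 361.5 m².
Absorption A = 91.5×0.03 + 16.8×0.03 + 19×0.01 + 20×0.05 + 91.5×0.08 + 122.7×0.37 = 57.158 sabins.
ᾱ = 57.158 / 361.5 = 0.1581.
−S·ln(1−ᾱ) = −361.5 × ln(1 − 0.1581) = 62.212.
V = 11.3 × 8.1 × 4.6 = 421.038 m³.
RT60 = 0.161 × 421.038 / 62.212 = 1.09 s.

1.09 seconds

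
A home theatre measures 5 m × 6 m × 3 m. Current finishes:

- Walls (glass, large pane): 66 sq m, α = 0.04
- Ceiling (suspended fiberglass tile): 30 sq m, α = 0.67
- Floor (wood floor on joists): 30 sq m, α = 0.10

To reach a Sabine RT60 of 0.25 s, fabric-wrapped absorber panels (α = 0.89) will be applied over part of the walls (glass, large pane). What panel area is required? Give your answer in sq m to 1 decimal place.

Summing Sᵢαᵢ: 2.640 + 20.100 + 3.000 → A₁ = 25.740 sabins.
V = 90 m³. Target absorption A₂ = 0.161 × 90 / 0.25 = 57.960 sabins.
Absorption to add: 57.960 − 25.740 = 32.220 sabins.
Each sq m of panel replacing the walls (glass, large pane) adds (0.89 − 0.04) = 0.85 sabins.
Area = ΔA/Δα = 32.220/0.85 = 37.9 sq m.

37.9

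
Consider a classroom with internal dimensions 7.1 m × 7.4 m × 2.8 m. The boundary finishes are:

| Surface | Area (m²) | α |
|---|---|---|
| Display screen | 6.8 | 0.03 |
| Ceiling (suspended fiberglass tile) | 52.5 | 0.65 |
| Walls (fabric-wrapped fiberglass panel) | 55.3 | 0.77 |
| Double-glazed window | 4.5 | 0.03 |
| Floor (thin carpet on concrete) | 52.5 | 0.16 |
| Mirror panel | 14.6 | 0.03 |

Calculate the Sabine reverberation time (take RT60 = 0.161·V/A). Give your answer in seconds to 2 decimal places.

Total absorption A = 6.8×0.03 + 52.5×0.65 + 55.3×0.77 + 4.5×0.03 + 52.5×0.16 + 14.6×0.03
  = 0.204 + 34.125 + 42.581 + 0.135 + 8.400 + 0.438 = 85.883 m² sabins.
V = 7.1·7.4·2.8 = 147.112 m³.
RT60 = 0.161 · V / A = 0.161 × 147.112 / 85.883 = 0.28 s.

0.28 seconds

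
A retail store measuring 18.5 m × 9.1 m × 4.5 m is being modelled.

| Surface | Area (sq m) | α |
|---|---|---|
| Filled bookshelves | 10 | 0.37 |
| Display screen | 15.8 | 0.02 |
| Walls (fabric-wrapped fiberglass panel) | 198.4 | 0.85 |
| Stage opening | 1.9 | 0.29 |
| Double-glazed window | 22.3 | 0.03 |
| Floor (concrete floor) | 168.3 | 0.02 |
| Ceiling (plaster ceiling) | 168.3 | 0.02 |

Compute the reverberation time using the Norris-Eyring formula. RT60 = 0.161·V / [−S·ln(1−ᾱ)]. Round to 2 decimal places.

S = Σ Sᵢ = 585.0 sq m.
Absorption A = 10·0.37 + 15.8·0.02 + 198.4·0.85 + 1.9·0.29 + 22.3·0.03 + 168.3·0.02 + 168.3·0.02 = 180.608 sabins.
ᾱ = 180.608 / 585.0 = 0.3087.
−S·ln(1−ᾱ) = −585.0 × ln(1 − 0.3087) = 215.971.
V = 18.5 × 9.1 × 4.5 = 757.575 m³.
RT60 = 0.161 × 757.575 / 215.971 = 0.56 s.

0.56 s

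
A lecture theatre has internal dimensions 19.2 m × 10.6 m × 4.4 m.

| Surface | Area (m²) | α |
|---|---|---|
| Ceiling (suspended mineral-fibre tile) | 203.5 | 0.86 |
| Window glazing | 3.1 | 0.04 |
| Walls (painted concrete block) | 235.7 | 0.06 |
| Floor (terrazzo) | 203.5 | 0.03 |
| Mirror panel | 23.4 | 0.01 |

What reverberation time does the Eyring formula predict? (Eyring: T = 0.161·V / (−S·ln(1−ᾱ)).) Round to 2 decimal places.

0.62 seconds

S = Σ Sᵢ = 669.2 m².
Σ(Sᵢαᵢ) = 203.5×0.86 + 3.1×0.04 + 235.7×0.06 + 203.5×0.03 + 23.4×0.01 = 195.615.
Mean coefficient ᾱ = A/S = 0.2923.
Eyring denominator: −S ln(1−ᾱ) = 231.366.
V = 19.2 × 10.6 × 4.4 = 895.488 m³.
RT60 = 0.161 × 895.488 / 231.366 = 0.62 s.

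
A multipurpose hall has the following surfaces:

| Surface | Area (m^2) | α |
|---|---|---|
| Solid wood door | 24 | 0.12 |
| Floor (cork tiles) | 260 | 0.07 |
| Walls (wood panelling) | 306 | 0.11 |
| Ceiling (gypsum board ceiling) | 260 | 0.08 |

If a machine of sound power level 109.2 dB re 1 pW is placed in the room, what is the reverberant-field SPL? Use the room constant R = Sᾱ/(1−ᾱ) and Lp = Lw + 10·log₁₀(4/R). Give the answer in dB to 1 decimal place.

96.0 dB

Σ(Sᵢαᵢ) = 24·0.12 + 260·0.07 + 306·0.11 + 260·0.08 = 75.540; total area S = 850.0 m^2.
ᾱ = 0.0889, so room constant R = A/(1−ᾱ) = 82.911 m^2.
Lp = 109.2 + 10·log₁₀(4/82.911) = 109.2 + (-13.17) = 96.0 dB.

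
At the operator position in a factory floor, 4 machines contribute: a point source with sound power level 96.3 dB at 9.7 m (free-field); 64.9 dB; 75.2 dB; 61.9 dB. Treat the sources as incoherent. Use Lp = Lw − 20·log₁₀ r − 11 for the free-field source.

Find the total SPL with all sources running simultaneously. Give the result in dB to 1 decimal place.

76.2 dB

Source at 9.7 m: Lp = 96.3 − 20·log₁₀(9.7) − 11 = 65.6 dB.
Σ 10^(Lᵢ/10) = 4.138e+07.
Combined level = 10 log₁₀(4.138e+07) = 76.2 dB.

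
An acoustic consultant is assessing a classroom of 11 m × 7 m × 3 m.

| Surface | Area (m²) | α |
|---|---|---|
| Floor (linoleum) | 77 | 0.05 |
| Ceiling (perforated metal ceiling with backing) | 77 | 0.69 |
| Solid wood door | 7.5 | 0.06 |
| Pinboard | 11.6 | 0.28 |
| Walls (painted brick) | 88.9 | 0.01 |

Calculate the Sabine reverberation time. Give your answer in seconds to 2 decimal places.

0.60 sec

Summing Sᵢαᵢ: 3.850 + 53.130 + 0.450 + 3.248 + 0.889 → A = 61.567 sabins.
Volume V = 11 × 7 × 3 = 231 m³.
Sabine: RT60 = 0.161 × 231 / 61.567 = 0.60 s.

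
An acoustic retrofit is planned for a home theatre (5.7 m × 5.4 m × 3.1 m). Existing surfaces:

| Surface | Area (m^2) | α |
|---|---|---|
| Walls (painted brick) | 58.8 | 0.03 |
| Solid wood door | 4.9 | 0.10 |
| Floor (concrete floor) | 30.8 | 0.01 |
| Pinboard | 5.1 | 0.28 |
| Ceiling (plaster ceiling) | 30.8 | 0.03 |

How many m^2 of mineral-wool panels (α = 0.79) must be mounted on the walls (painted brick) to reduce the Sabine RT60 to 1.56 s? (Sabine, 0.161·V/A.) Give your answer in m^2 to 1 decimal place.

6.5

Total absorption A₁ = 58.8·0.03 + 4.9·0.10 + 30.8·0.01 + 5.1·0.28 + 30.8·0.03
  = 1.764 + 0.490 + 0.308 + 1.428 + 0.924 = 4.914 m^2 sabins.
V = 95.418 m³. Target absorption A₂ = 0.161 × 95.418 / 1.56 = 9.848 sabins.
ΔA needed = 9.848 − 4.914 = 4.934 sabins.
Each m^2 of panel replacing the walls (painted brick) adds (0.79 − 0.03) = 0.76 sabins.
Panel area = 4.934 / 0.76 = 6.5 m^2.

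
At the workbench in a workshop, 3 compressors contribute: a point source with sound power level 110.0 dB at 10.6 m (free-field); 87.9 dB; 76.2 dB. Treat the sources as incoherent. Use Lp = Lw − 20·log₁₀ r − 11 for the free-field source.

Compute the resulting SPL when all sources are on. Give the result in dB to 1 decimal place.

88.6 dB

Source at 10.6 m: Lp = 110.0 − 20·log₁₀(10.6) − 11 = 78.5 dB.
Sum in the linear (power) domain: Σ 10^(Lᵢ/10) = 10^(78.5/10) + 10^(87.9/10) + 10^(76.2/10) = 7.291e+08.
Back to dB: 10·log₁₀ Σ = 88.6 dB.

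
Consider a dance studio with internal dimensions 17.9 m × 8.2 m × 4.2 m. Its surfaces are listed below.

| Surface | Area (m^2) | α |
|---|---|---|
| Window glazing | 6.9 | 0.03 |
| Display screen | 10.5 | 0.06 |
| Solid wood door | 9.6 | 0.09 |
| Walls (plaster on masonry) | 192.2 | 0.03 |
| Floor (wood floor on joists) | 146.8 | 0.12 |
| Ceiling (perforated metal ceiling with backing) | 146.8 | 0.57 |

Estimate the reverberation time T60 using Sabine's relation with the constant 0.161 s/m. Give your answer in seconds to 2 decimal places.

0.91 s

Total absorption A = 6.9×0.03 + 10.5×0.06 + 9.6×0.09 + 192.2×0.03 + 146.8×0.12 + 146.8×0.57
  = 0.207 + 0.630 + 0.864 + 5.766 + 17.616 + 83.676 = 108.759 m^2 sabins.
Room volume: 616.476 m³.
Sabine: RT60 = 0.161 × 616.476 / 108.759 = 0.91 s.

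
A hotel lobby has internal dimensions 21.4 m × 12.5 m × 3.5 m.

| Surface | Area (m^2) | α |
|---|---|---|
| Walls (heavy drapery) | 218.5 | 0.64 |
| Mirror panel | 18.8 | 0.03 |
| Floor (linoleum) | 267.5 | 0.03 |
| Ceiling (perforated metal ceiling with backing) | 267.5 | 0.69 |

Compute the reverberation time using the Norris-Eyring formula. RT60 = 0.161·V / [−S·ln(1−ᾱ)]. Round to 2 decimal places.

S = Σ Sᵢ = 772.3 m^2.
Absorption A = 218.5·0.64 + 18.8·0.03 + 267.5·0.03 + 267.5·0.69 = 333.004 sabins.
ᾱ = 333.004 / 772.3 = 0.4312.
Eyring denominator: −S ln(1−ᾱ) = 435.752.
V = 21.4 × 12.5 × 3.5 = 936.25 m³.
T = 0.161·V/[−S·ln(1−ᾱ)] = 0.161·936.25/435.752 = 0.35 s.

0.35 s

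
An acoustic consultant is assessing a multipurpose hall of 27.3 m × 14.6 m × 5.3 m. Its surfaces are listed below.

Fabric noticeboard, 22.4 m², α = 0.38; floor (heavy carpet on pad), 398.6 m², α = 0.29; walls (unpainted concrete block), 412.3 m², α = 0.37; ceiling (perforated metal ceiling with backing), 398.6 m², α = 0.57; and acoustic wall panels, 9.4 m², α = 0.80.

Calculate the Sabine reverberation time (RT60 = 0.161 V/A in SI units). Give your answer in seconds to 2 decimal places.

A = Σ Sᵢαᵢ = 22.4*0.38 + 398.6*0.29 + 412.3*0.37 + 398.6*0.57 + 9.4*0.80 = 511.379 sabins.
Room volume: 2112.474 m³.
RT60 = 0.161 · V / A = 0.161 × 2112.474 / 511.379 = 0.67 s.

0.67 s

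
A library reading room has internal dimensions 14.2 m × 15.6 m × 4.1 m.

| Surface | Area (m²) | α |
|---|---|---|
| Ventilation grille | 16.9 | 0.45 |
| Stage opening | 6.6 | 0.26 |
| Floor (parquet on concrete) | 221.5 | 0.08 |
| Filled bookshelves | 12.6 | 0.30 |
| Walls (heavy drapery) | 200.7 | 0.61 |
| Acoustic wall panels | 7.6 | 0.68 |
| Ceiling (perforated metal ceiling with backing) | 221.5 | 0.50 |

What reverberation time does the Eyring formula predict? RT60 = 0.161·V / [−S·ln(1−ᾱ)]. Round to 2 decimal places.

S = Σ Sᵢ = 687.4 m².
Absorption A = 16.9·0.45 + 6.6·0.26 + 221.5·0.08 + 12.6·0.30 + 200.7·0.61 + 7.6·0.68 + 221.5·0.50 = 269.166 sabins.
Mean coefficient ᾱ = A/S = 0.3916.
Eyring denominator: −S ln(1−ᾱ) = 341.585.
V = 14.2 × 15.6 × 4.1 = 908.232 m³.
RT60 = 0.161 × 908.232 / 341.585 = 0.43 s.

0.43 seconds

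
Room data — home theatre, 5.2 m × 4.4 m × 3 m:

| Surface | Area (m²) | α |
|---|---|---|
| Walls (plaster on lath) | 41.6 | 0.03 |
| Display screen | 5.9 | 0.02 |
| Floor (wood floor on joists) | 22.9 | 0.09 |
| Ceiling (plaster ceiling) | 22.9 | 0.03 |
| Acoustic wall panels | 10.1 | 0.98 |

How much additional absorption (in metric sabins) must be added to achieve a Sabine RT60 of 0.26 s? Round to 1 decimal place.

A₁ = Σ Sᵢαᵢ = 41.6·0.03 + 5.9·0.02 + 22.9·0.09 + 22.9·0.03 + 10.1·0.98 = 14.012 sabins.
V = 68.64 m³. Required absorption A₂ = 0.161 × 68.64 / 0.26 = 42.504 sabins.
Additional absorption ΔA = 42.504 − 14.012 = 28.5 sabins.

28.5 sabins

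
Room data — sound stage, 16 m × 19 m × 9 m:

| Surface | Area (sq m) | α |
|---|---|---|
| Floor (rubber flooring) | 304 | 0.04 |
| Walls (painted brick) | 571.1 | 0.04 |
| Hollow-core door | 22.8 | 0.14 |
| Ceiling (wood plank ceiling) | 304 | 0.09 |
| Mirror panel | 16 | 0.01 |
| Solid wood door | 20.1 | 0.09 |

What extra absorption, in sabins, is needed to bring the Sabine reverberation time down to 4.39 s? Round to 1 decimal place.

A₁ = Σ Sᵢαᵢ = 304×0.04 + 571.1×0.04 + 22.8×0.14 + 304×0.09 + 16×0.01 + 20.1×0.09 = 67.525 sabins.
Target A₂ = 0.161·2736/4.39 = 100.341 sabins (V = 2736 m³).
Additional absorption ΔA = 100.341 − 67.525 = 32.8 sabins.

32.8 sabins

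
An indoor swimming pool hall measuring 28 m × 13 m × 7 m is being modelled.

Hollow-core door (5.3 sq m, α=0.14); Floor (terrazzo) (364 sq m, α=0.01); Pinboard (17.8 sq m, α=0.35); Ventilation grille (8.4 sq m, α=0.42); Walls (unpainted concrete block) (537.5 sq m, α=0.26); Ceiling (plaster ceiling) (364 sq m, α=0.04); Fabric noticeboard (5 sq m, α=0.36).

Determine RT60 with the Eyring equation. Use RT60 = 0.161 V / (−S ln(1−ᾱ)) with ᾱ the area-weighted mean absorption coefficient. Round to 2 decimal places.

2.25 s

S = Σ Sᵢ = 1302.0 sq m.
Σ(Sᵢαᵢ) = 5.3×0.14 + 364×0.01 + 17.8×0.35 + 8.4×0.42 + 537.5×0.26 + 364×0.04 + 5×0.36 = 170.250.
Mean coefficient ᾱ = A/S = 0.1308.
Eyring denominator: −S ln(1−ᾱ) = 182.517.
V = 28 × 13 × 7 = 2548 m³.
T = 0.161·V/[−S·ln(1−ᾱ)] = 0.161·2548/182.517 = 2.25 s.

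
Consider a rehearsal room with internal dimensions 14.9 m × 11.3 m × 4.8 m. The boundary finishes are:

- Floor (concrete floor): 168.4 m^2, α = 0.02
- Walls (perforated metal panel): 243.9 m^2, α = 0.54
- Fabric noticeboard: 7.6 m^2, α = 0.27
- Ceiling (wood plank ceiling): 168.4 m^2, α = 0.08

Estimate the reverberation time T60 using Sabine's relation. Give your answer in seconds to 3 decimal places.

Summing Sᵢαᵢ: 3.368 + 131.706 + 2.052 + 13.472 → A = 150.598 sabins.
Room volume: 808.176 m³.
RT60 = 0.161 · V / A = 0.161 × 808.176 / 150.598 = 0.864 s.

0.864 seconds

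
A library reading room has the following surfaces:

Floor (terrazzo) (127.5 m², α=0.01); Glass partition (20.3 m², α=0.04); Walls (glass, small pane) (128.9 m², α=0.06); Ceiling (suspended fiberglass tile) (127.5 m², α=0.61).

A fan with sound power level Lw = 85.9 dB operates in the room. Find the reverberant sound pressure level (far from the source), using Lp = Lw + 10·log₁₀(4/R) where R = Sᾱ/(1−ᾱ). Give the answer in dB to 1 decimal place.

71.4 dB

A = 87.596 sabins; S = 404.2 m².
ᾱ = 87.596/404.2 = 0.2167; R = Sᾱ/(1−ᾱ) = 87.596/(1−0.2167) = 111.829 m².
Lp = Lw + 10 log₁₀(4/R) = 85.9 -14.46 = 71.4 dB.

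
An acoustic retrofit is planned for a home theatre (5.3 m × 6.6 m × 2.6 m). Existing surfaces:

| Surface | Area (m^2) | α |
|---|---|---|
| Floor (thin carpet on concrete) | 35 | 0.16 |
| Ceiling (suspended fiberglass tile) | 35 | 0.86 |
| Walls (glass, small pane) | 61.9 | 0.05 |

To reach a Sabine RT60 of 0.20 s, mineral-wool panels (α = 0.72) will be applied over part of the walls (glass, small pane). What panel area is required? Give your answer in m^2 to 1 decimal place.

51.4

Summing Sᵢαᵢ: 5.600 + 30.100 + 3.095 → A₁ = 38.795 sabins.
V = 90.948 m³. Target absorption A₂ = 0.161 × 90.948 / 0.20 = 73.213 sabins.
Absorption to add: 73.213 − 38.795 = 34.418 sabins.
Each m^2 of panel replacing the walls (glass, small pane) adds (0.72 − 0.05) = 0.67 sabins.
Area = ΔA/Δα = 34.418/0.67 = 51.4 m^2.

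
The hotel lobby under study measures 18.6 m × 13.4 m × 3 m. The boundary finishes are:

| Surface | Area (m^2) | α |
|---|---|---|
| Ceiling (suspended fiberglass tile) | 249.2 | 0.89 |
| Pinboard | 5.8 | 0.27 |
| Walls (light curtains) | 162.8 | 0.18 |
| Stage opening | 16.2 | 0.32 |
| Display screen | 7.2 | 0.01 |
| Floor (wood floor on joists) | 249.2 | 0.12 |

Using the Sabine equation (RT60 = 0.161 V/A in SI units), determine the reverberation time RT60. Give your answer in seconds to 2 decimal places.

0.42 s

Summing Sᵢαᵢ: 221.788 + 1.566 + 29.304 + 5.184 + 0.072 + 29.904 → A = 287.818 sabins.
V = 18.6·13.4·3 = 747.72 m³.
T = 0.161 V/A = 0.161·747.72/287.818 = 0.42 s.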